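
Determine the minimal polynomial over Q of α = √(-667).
m_α(x) = x^2 + 667

α satisfies α^2 + 667 = 0, so x^2 + 667 annihilates α. Since d = -667 is squarefree and ≠ 1, it is not a perfect square in Q, so x^2 + 667 has no rational root and is therefore irreducible over Q (a degree-2 polynomial over a field is irreducible iff it has no root). Hence m_α(x) = x^2 + 667.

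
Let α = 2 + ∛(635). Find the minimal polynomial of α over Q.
m_α(x) = x^3 - 6x^2 + 12x - 643

Set β = α - 2 = ∛(635), so β^3 = 635. Then (α - 2)^3 - 635 = 0, i.e. α is a root of g(x) = (x - 2)^3 - 635 = x^3 - 6x^2 + 12x - 643. Since g(x) = h(x - 2) where h(x) = x^3 - 635, and h is irreducible over Q (because 635 is not a perfect cube, so h has no rational root, and a monic cubic with no rational root is irreducible), g is also irreducible (irreducibility is preserved under the substitution x → x - 2). Hence m_α(x) = x^3 - 6x^2 + 12x - 643.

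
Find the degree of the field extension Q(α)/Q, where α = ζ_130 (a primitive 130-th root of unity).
[Q(α):Q] = 48

The minimal polynomial of ζ_130 over Q is the 130-th cyclotomic polynomial Φ_130(x), which is irreducible over Q and has degree φ(130) = 48. Hence [Q(α):Q] = φ(130) = 48.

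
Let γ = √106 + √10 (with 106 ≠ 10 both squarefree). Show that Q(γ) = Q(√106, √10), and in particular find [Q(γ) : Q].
[Q(γ) : Q] = 4 (equivalently, Q(γ) = Q(√106, √10))

Obviously Q(γ) ⊆ Q(√106, √10), and [Q(√106, √10):Q] = 4 (since 106, 10 are distinct squarefree integers > 1 with 1060 not a perfect square). To show equality we compute the minimal polynomial of γ. From γ = √106 + √10: γ^2 = 106 + 2√(1060) + 10 = 116 + 2√(1060), so γ^2 - 116 = 2√(1060); squaring, (γ^2 - 116)^2 = 4·1060, i.e. γ^4 - 232γ^2 + 13456 - 4240 = 0, i.e. γ^4 - 232γ^2 + 9216 = 0. So γ is a root of x^4 - 232x^2 + 9216. This polynomial is irreducible over Q: it has no rational root (each ±√106 ± √10 is irrational), and any factorization into two quadratics over Q would force √(1060) ∈ Q (pairing opposite roots) or √106, √10 ∈ Q (other pairings), all impossible. Hence [Q(γ):Q] = 4 = [Q(√106, √10):Q], so Q(γ) = Q(√106, √10).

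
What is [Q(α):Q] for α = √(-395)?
[Q(α):Q] = 2

[Q(α):Q] equals the degree of the minimal polynomial of α. Here α^2 = -395 and x^2 + 395 is irreducible (d = -395 is squarefree, ≠ 1, hence not a square), so deg(m_α) = 2. Thus [Q(α):Q] = 2.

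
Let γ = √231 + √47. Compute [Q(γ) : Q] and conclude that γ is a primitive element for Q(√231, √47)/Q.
[Q(γ) : Q] = 4 (equivalently, Q(γ) = Q(√231, √47))

Obviously Q(γ) ⊆ Q(√231, √47), and [Q(√231, √47):Q] = 4 (since 231, 47 are distinct squarefree integers > 1 with 10857 not a perfect square). To show equality we compute the minimal polynomial of γ. From γ = √231 + √47: γ^2 = 231 + 2√(10857) + 47 = 278 + 2√(10857), so γ^2 - 278 = 2√(10857); squaring, (γ^2 - 278)^2 = 4·10857, i.e. γ^4 - 556γ^2 + 77284 - 43428 = 0, i.e. γ^4 - 556γ^2 + 33856 = 0. So γ is a root of x^4 - 556x^2 + 33856. This polynomial is irreducible over Q: it has no rational root (each ±√231 ± √47 is irrational), and any factorization into two quadratics over Q would force √(10857) ∈ Q (pairing opposite roots) or √231, √47 ∈ Q (other pairings), all impossible. Hence [Q(γ):Q] = 4 = [Q(√231, √47):Q], so Q(γ) = Q(√231, √47).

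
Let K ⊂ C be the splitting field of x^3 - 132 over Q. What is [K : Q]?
[K : Q] = 6

The roots of x^3 - 132 are ∛132, ω∛132, ω^2∛132 where ω = e^(2πi/3) is a primitive cube root of unity, so K = Q(∛132, ω). Now [Q(∛132):Q] = 3 (since 132 is not a perfect cube, x^3 - 132 is irreducible) and [Q(ω):Q] = 2. Both 2 and 3 divide [K:Q], and [K:Q] ≤ 3·2 = 6, so [K:Q] = 6. (Equivalently: Q(∛132) ⊂ R but ω ∉ R, so [K : Q(∛132)] = 2.)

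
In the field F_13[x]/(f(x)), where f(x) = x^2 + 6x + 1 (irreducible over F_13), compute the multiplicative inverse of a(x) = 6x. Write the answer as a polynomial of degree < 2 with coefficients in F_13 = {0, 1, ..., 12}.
a(x)^(-1) ≡ 2x + 12 (mod f(x))

Since f is irreducible over F_13, F_13[x]/(f) is a field and a(x) ≠ 0 has an inverse. Apply the extended Euclidean algorithm to f(x) and a(x) in F_13[x]: f(x) = (11x + 1)·a(x) + (1). The last nonzero remainder is the constant 1 = gcd(f, a) in F_13. Back-substituting through the division chain expresses 1 = s(x)·a(x) + t(x)·f(x) with s(x) ≡ 2x + 12 (mod f), so a(x)^(-1) ≡ s(x) = 2x + 12 (mod f). Check: (6x)·(2x + 12) = 12x^2 + 7x ≡ 1 (mod x^2 + 6x + 1).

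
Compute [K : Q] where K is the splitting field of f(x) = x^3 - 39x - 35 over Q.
[K : Q] = 6

By the rational root test, any rational root of the monic integer polynomial f(x) = x^3 - 39x - 35 must be an integer dividing the constant term -35, i.e. one of ±{1, 5, 7, 35}. Evaluating: f(1) = -73, f(-1) = 3, f(5) = -105, f(-5) = 35, f(7) = 35, f(-7) = -105, f(35) = 41475, f(-35) = -41545; none is 0, so f has no rational root and is therefore irreducible over Q (a cubic with no linear factor over a field is irreducible). For an irreducible cubic, the Galois group is A_3 or S_3 according as the discriminant disc(f) = -4a^3 - 27b^2 = -4·(-39)^3 - 27·(-35)^2 = 204201 is or is not a square in Q. Here disc(f) = 204201 is not a perfect square in Q, so the Galois group of f over Q is not contained in A_3 and must be all of S_3. The splitting field has degree |S_3| = 6 over Q, so [K : Q] = 6.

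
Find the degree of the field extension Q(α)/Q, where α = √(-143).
[Q(α):Q] = 2

[Q(α):Q] equals the degree of the minimal polynomial of α. Here α^2 = -143 and x^2 + 143 is irreducible (d = -143 is squarefree, ≠ 1, hence not a square), so deg(m_α) = 2. Thus [Q(α):Q] = 2.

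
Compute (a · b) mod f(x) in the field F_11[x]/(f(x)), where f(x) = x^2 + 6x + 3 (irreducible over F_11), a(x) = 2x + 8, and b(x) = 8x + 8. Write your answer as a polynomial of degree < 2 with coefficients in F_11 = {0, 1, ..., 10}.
a · b ≡ 6x + 5 (mod f(x))

Multiply in F_11[x]: a(x)·b(x) = (2x + 8)·(8x + 8) = 5x^2 + 3x + 9. This has degree ≥ 2, so divide by f(x) over F_11: 5x^2 + 3x + 9 = (5)·(x^2 + 6x + 3) + (6x + 5). Hence a·b ≡ 6x + 5 (mod f). (F_11[x]/(f) is a field with 11^2 = 121 elements since f is irreducible of degree 2.)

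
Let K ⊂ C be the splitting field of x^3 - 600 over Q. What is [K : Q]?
[K : Q] = 6

The roots of x^3 - 600 are ∛600, ω∛600, ω^2∛600 where ω = e^(2πi/3) is a primitive cube root of unity, so K = Q(∛600, ω). Now [Q(∛600):Q] = 3 (since 600 is not a perfect cube, x^3 - 600 is irreducible) and [Q(ω):Q] = 2. Both 2 and 3 divide [K:Q], and [K:Q] ≤ 3·2 = 6, so [K:Q] = 6. (Equivalently: Q(∛600) ⊂ R but ω ∉ R, so [K : Q(∛600)] = 2.)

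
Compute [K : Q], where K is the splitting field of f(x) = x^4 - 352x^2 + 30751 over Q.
[K : Q] = 4

Solving the quadratic in x^2: x^2 = (352 ± √(352^2 - 4·30751))/2 = (352 ± √900)/2 = (352 ± 30)/2, giving x^2 = 161 or x^2 = 191. So f(x) = (x^2 - 161)(x^2 - 191) and the roots of f are ±√161, ±√191. Hence the splitting field is K = Q(√161, √191). Since 161 and 191 are distinct squarefree integers > 1, their product 30751 is not a perfect square, so √191 ∉ Q(√161). By the tower law [K:Q] = [Q(√161,√191):Q(√161)] · [Q(√161):Q] = 2 · 2 = 4.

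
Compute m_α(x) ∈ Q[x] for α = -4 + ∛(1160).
m_α(x) = x^3 + 12x^2 + 48x - 1096

Set β = α + 4 = ∛(1160), so β^3 = 1160. Then (α + 4)^3 - 1160 = 0, i.e. α is a root of g(x) = (x + 4)^3 - 1160 = x^3 + 12x^2 + 48x - 1096. Since g(x) = h(x + 4) where h(x) = x^3 - 1160, and h is irreducible over Q (because 1160 is not a perfect cube, so h has no rational root, and a monic cubic with no rational root is irreducible), g is also irreducible (irreducibility is preserved under the substitution x → x + 4). Hence m_α(x) = x^3 + 12x^2 + 48x - 1096.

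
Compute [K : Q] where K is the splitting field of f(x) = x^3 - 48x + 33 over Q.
[K : Q] = 6

By the rational root test, any rational root of the monic integer polynomial f(x) = x^3 - 48x + 33 must be an integer dividing the constant term 33, i.e. one of ±{1, 3, 11, 33}. Evaluating: f(1) = -14, f(-1) = 80, f(3) = -84, f(-3) = 150, f(11) = 836, f(-11) = -770, f(33) = 34386, f(-33) = -34320; none is 0, so f has no rational root and is therefore irreducible over Q (a cubic with no linear factor over a field is irreducible). For an irreducible cubic, the Galois group is A_3 or S_3 according as the discriminant disc(f) = -4a^3 - 27b^2 = -4·(-48)^3 - 27·(33)^2 = 412965 is or is not a square in Q. Here disc(f) = 412965 is not a perfect square in Q, so the Galois group of f over Q is not contained in A_3 and must be all of S_3. The splitting field has degree |S_3| = 6 over Q, so [K : Q] = 6.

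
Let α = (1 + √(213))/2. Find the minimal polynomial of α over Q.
m_α(x) = x^2 - x - 53

From 2α - 1 = √(213), squaring gives (2α - 1)^2 = 213, i.e. 4α^2 - 4α + 1 = 213, so α^2 - α + (1 - 213)/4 = 0. Since 213 ≡ 1 (mod 4), (1 - 213)/4 = -53 ∈ Z. The polynomial x^2 - x - 53 has discriminant 1 - 4·(-53) = 213, which is not a perfect square in Q (d = 213 is squarefree and ≠ 1), so x^2 - x - 53 is irreducible over Q. It is the minimal polynomial of α.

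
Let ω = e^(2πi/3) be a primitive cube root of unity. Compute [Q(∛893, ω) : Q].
[Q(∛893, ω) : Q] = 6

[Q(∛893):Q] = 3 (min poly x^3 - 893, irreducible since 893 is not a perfect cube). [Q(ω):Q] = 2 (min poly x^2 + x + 1). Since Q(∛893) ⊂ R and ω ∉ R, we have ω ∉ Q(∛893), so x^2 + x + 1 remains irreducible over Q(∛893) and [Q(∛893, ω) : Q(∛893)] = 2. By the tower law, [Q(∛893, ω) : Q] = 3 · 2 = 6. (In fact Q(∛893, ω) is the splitting field of x^3 - 893 over Q.)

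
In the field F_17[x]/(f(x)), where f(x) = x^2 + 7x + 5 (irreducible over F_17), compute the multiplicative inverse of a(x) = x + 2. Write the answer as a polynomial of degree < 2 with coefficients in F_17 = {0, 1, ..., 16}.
a(x)^(-1) ≡ 7x + 1 (mod f(x))

Since f is irreducible over F_17, F_17[x]/(f) is a field and a(x) ≠ 0 has an inverse. Apply the extended Euclidean algorithm to f(x) and a(x) in F_17[x]: f(x) = (x + 5)·a(x) + (12). The last nonzero remainder is the constant 12 = gcd(f, a) in F_17. Back-substituting through the division chain expresses 12 = s(x)·a(x) + t(x)·f(x) with s(x) ≡ 16x + 12 (mod f), so (16x + 12)·a(x) ≡ 12 (mod f). Multiplying by 12^(-1) ≡ 10 in F_17 gives a(x)^(-1) ≡ 10·(16x + 12) ≡ 7x + 1 (mod f). Check: (x + 2)·(7x + 1) = 7x^2 + 15x + 2 ≡ 1 (mod x^2 + 7x + 5).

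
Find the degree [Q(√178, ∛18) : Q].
[Q(√178, ∛18) : Q] = 6

Let L = Q(√178, ∛18). Since Q(√178) ⊂ L and [Q(√178):Q] = 2, the tower law gives 2 | [L:Q]. Likewise Q(∛18) ⊂ L with [Q(∛18):Q] = 3 (because 18 is not a perfect cube), so 3 | [L:Q]. As gcd(2,3) = 1, [L:Q] is divisible by 6. Conversely L is generated over Q by √178 and ∛18, so [L:Q] ≤ 2·3 = 6. Therefore [Q(√178, ∛18) : Q] = 6.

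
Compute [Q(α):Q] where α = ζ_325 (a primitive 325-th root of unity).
[Q(α):Q] = 240

The minimal polynomial of ζ_325 over Q is the 325-th cyclotomic polynomial Φ_325(x), which is irreducible over Q and has degree φ(325) = 240. Hence [Q(α):Q] = φ(325) = 240.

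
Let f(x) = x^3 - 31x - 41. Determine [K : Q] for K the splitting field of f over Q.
[K : Q] = 6

By the rational root test, any rational root of the monic integer polynomial f(x) = x^3 - 31x - 41 must be an integer dividing the constant term -41, i.e. one of ±{1, 41}. Evaluating: f(1) = -71, f(-1) = -11, f(41) = 67609, f(-41) = -67691; none is 0, so f has no rational root and is therefore irreducible over Q (a cubic with no linear factor over a field is irreducible). For an irreducible cubic, the Galois group is A_3 or S_3 according as the discriminant disc(f) = -4a^3 - 27b^2 = -4·(-31)^3 - 27·(-41)^2 = 73777 is or is not a square in Q. Here disc(f) = 73777 is not a perfect square in Q, so the Galois group of f over Q is not contained in A_3 and must be all of S_3. The splitting field has degree |S_3| = 6 over Q, so [K : Q] = 6.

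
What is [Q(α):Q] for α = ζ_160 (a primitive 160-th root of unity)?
[Q(α):Q] = 64

The minimal polynomial of ζ_160 over Q is the 160-th cyclotomic polynomial Φ_160(x), which is irreducible over Q and has degree φ(160) = 64. Hence [Q(α):Q] = φ(160) = 64.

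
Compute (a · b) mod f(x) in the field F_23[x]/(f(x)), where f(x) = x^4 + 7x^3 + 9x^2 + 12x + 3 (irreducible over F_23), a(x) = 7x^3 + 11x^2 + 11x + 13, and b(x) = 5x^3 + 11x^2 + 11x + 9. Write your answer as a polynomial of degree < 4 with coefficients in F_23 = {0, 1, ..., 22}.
a · b ≡ 4x^3 + 21x^2 + 21x (mod f(x))

Multiply in F_23[x]: a(x)·b(x) = (7x^3 + 11x^2 + 11x + 13)·(5x^3 + 11x^2 + 11x + 9) = 12x^6 + 17x^5 + 2x^3 + 18x^2 + 12x + 2. This has degree ≥ 4, so divide by f(x) over F_23: 12x^6 + 17x^5 + 2x^3 + 18x^2 + 12x + 2 = (12x^2 + 2x + 16)·(x^4 + 7x^3 + 9x^2 + 12x + 3) + (4x^3 + 21x^2 + 21x). Hence a·b ≡ 4x^3 + 21x^2 + 21x (mod f). (F_23[x]/(f) is a field with 23^4 = 279841 elements since f is irreducible of degree 4.)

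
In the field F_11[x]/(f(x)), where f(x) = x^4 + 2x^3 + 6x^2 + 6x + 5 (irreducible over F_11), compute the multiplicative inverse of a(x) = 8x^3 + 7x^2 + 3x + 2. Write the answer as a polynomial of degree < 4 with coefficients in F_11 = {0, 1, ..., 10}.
a(x)^(-1) ≡ 5x + 7 (mod f(x))

Since f is irreducible over F_11, F_11[x]/(f) is a field and a(x) ≠ 0 has an inverse. Apply the extended Euclidean algorithm to f(x) and a(x) in F_11[x]: f(x) = (7x + 1)·a(x) + (3). The last nonzero remainder is the constant 3 = gcd(f, a) in F_11. Back-substituting through the division chain expresses 3 = s(x)·a(x) + t(x)·f(x) with s(x) ≡ 4x + 10 (mod f), so (4x + 10)·a(x) ≡ 3 (mod f). Multiplying by 3^(-1) ≡ 4 in F_11 gives a(x)^(-1) ≡ 4·(4x + 10) ≡ 5x + 7 (mod f). Check: (8x^3 + 7x^2 + 3x + 2)·(5x + 7) = 7x^4 + 3x^3 + 9x^2 + 9x + 3 ≡ 1 (mod x^4 + 2x^3 + 6x^2 + 6x + 5).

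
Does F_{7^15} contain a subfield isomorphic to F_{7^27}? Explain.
No: F_{7^27} is not a subfield of F_{7^15}

F_{p^m} embeds in F_{p^n} iff m | n. Here 27 ∤ 15 (since 15 = 0·27 + 15 with remainder 15 ≠ 0), so F_{7^27} is not a subfield of F_{7^15}. Equivalently: if it were, the tower law would give 27 = [F_{7^27}:F_7] dividing [F_{7^15}:F_7] = 15, contradiction.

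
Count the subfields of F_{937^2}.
F_{937^2} has 2 subfields

The subfields of F_{p^n} are exactly the fields F_{p^d} for d | n (each is the fixed field of the unique index-d subgroup of Gal(F_{p^n}/F_p) ≅ Z/nZ). The divisors of n = 2 are {1, 2}, giving 2 subfields: F_{937^1}, F_{937^2}.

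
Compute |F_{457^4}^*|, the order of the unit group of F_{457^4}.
|F_{457^4}^*| = 43617904800

F_{457^4} has 457^4 = 43617904801 elements; its multiplicative group consists of all nonzero elements, so |F_{457^4}^*| = 43617904801 - 1 = 43617904800. (It is cyclic since any finite subgroup of the multiplicative group of a field is cyclic.)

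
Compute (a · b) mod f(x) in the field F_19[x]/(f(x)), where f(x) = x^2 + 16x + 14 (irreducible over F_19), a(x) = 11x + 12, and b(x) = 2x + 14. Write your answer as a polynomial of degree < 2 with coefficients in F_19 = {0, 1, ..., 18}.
a · b ≡ 16x + 12 (mod f(x))

Multiply in F_19[x]: a(x)·b(x) = (11x + 12)·(2x + 14) = 3x^2 + 7x + 16. This has degree ≥ 2, so divide by f(x) over F_19: 3x^2 + 7x + 16 = (3)·(x^2 + 16x + 14) + (16x + 12). Hence a·b ≡ 16x + 12 (mod f). (F_19[x]/(f) is a field with 19^2 = 361 elements since f is irreducible of degree 2.)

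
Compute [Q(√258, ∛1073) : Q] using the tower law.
[Q(√258, ∛1073) : Q] = 6

Let L = Q(√258, ∛1073). Since Q(√258) ⊂ L and [Q(√258):Q] = 2, the tower law gives 2 | [L:Q]. Likewise Q(∛1073) ⊂ L with [Q(∛1073):Q] = 3 (because 1073 is not a perfect cube), so 3 | [L:Q]. As gcd(2,3) = 1, [L:Q] is divisible by 6. Conversely L is generated over Q by √258 and ∛1073, so [L:Q] ≤ 2·3 = 6. Therefore [Q(√258, ∛1073) : Q] = 6.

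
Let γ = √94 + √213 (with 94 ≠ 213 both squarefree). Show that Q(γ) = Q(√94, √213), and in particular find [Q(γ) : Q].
[Q(γ) : Q] = 4 (equivalently, Q(γ) = Q(√94, √213))

Obviously Q(γ) ⊆ Q(√94, √213), and [Q(√94, √213):Q] = 4 (since 94, 213 are distinct squarefree integers > 1 with 20022 not a perfect square). To show equality we compute the minimal polynomial of γ. From γ = √94 + √213: γ^2 = 94 + 2√(20022) + 213 = 307 + 2√(20022), so γ^2 - 307 = 2√(20022); squaring, (γ^2 - 307)^2 = 4·20022, i.e. γ^4 - 614γ^2 + 94249 - 80088 = 0, i.e. γ^4 - 614γ^2 + 14161 = 0. So γ is a root of x^4 - 614x^2 + 14161. This polynomial is irreducible over Q: it has no rational root (each ±√94 ± √213 is irrational), and any factorization into two quadratics over Q would force √(20022) ∈ Q (pairing opposite roots) or √94, √213 ∈ Q (other pairings), all impossible. Hence [Q(γ):Q] = 4 = [Q(√94, √213):Q], so Q(γ) = Q(√94, √213).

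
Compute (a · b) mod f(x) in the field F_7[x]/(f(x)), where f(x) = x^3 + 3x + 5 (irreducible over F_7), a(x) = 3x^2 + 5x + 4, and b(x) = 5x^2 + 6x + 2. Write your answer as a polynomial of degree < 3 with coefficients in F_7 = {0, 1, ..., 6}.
a · b ≡ 4x^2 + 5x + 3 (mod f(x))

Multiply in F_7[x]: a(x)·b(x) = (3x^2 + 5x + 4)·(5x^2 + 6x + 2) = x^4 + x^3 + 6x + 1. This has degree ≥ 3, so divide by f(x) over F_7: x^4 + x^3 + 6x + 1 = (x + 1)·(x^3 + 3x + 5) + (4x^2 + 5x + 3). Hence a·b ≡ 4x^2 + 5x + 3 (mod f). (F_7[x]/(f) is a field with 7^3 = 343 elements since f is irreducible of degree 3.)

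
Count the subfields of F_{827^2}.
F_{827^2} has 2 subfields

The subfields of F_{p^n} are exactly the fields F_{p^d} for d | n (each is the fixed field of the unique index-d subgroup of Gal(F_{p^n}/F_p) ≅ Z/nZ). The divisors of n = 2 are {1, 2}, giving 2 subfields: F_{827^1}, F_{827^2}.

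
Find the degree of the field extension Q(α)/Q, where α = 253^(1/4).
[Q(α):Q] = 4

α is a root of x^4 - 253. By Eisenstein's criterion at the prime p = 11 (which divides the constant term 253 but p^2 = 121 does not, since 253 is squarefree), x^4 - 253 is irreducible over Q. Hence [Q(α):Q] = 4.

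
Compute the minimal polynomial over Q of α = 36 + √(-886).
m_α(x) = x^2 - 72x + 2182

From α - 36 = √(-886), squaring gives (α - 36)^2 = -886, i.e. α^2 - 72α + 1296 = -886, so α^2 - 72α + 2182 = 0. The discriminant of x^2 - 72x + 2182 is (-72)^2 - 4·(2182) = 5184 - 8728 = -3544, and 4·(-886) is not a perfect square in Q since -886 is squarefree and ≠ 1. Hence x^2 - 72x + 2182 is irreducible over Q and is the minimal polynomial of α.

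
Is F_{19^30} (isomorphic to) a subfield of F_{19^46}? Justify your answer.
No: F_{19^30} is not a subfield of F_{19^46}

F_{p^m} embeds in F_{p^n} iff m | n. Here 30 ∤ 46 (since 46 = 1·30 + 16 with remainder 16 ≠ 0), so F_{19^30} is not a subfield of F_{19^46}. Equivalently: if it were, the tower law would give 30 = [F_{19^30}:F_19] dividing [F_{19^46}:F_19] = 46, contradiction.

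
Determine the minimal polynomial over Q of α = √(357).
m_α(x) = x^2 - 357

α satisfies α^2 - 357 = 0, so x^2 - 357 annihilates α. Since d = 357 is squarefree and ≠ 1, it is not a perfect square in Q, so x^2 - 357 has no rational root and is therefore irreducible over Q (a degree-2 polynomial over a field is irreducible iff it has no root). Hence m_α(x) = x^2 - 357.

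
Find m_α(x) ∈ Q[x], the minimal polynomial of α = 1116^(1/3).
m_α(x) = x^3 - 1116

α satisfies α^3 = 1116, so x^3 - 1116 annihilates α. By the rational root test, a rational root p/q (in lowest terms) of x^3 - 1116 would satisfy p^3 = 1116 q^3, forcing q = 1 and p^3 = 1116; but 1116 is not a perfect cube, contradiction. A monic cubic over Q with no rational root is irreducible (any nontrivial factorization would include a linear factor). Hence x^3 - 1116 is the minimal polynomial of α, and in particular [Q(α):Q] = 3.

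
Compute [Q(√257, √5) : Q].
[Q(√257, √5) : Q] = 4

[Q(√257):Q] = 2 (min poly x^2 - 257, irreducible since 257 is squarefree > 1). For the top step, suppose √5 ∈ Q(√257), say √5 = c + d√257 with c, d ∈ Q. Squaring: 5 = c^2 + 257d^2 + 2cd√257. Since √257 ∉ Q this forces 2cd = 0. If d = 0 then √5 = c ∈ Q, contradicting 5 squarefree > 1. If c = 0 then 5 = 257d^2, so 257·5 = (257d)^2 is a perfect square in Q — but 257·5 = 1285 is not a perfect square (since 257 and 5 are distinct squarefree integers). Contradiction. Hence √5 ∉ Q(√257), so x^2 - 5 stays irreducible over Q(√257) and [Q(√257, √5) : Q(√257)] = 2. By the tower law, [Q(√257, √5) : Q] = 2 · 2 = 4.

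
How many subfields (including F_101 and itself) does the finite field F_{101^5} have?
F_{101^5} has 2 subfields

The subfields of F_{p^n} are exactly the fields F_{p^d} for d | n (each is the fixed field of the unique index-d subgroup of Gal(F_{p^n}/F_p) ≅ Z/nZ). The divisors of n = 5 are {1, 5}, giving 2 subfields: F_{101^1}, F_{101^5}.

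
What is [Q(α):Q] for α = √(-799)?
[Q(α):Q] = 2

[Q(α):Q] equals the degree of the minimal polynomial of α. Here α^2 = -799 and x^2 + 799 is irreducible (d = -799 is squarefree, ≠ 1, hence not a square), so deg(m_α) = 2. Thus [Q(α):Q] = 2.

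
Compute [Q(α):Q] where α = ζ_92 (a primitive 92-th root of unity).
[Q(α):Q] = 44

The minimal polynomial of ζ_92 over Q is the 92-th cyclotomic polynomial Φ_92(x), which is irreducible over Q and has degree φ(92) = 44. Hence [Q(α):Q] = φ(92) = 44.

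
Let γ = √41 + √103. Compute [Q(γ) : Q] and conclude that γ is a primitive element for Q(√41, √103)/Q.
[Q(γ) : Q] = 4 (equivalently, Q(γ) = Q(√41, √103))

Obviously Q(γ) ⊆ Q(√41, √103), and [Q(√41, √103):Q] = 4 (since 41, 103 are distinct squarefree integers > 1 with 4223 not a perfect square). To show equality we compute the minimal polynomial of γ. From γ = √41 + √103: γ^2 = 41 + 2√(4223) + 103 = 144 + 2√(4223), so γ^2 - 144 = 2√(4223); squaring, (γ^2 - 144)^2 = 4·4223, i.e. γ^4 - 288γ^2 + 20736 - 16892 = 0, i.e. γ^4 - 288γ^2 + 3844 = 0. So γ is a root of x^4 - 288x^2 + 3844. This polynomial is irreducible over Q: it has no rational root (each ±√41 ± √103 is irrational), and any factorization into two quadratics over Q would force √(4223) ∈ Q (pairing opposite roots) or √41, √103 ∈ Q (other pairings), all impossible. Hence [Q(γ):Q] = 4 = [Q(√41, √103):Q], so Q(γ) = Q(√41, √103).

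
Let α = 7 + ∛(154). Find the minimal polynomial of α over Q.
m_α(x) = x^3 - 21x^2 + 147x - 497

Set β = α - 7 = ∛(154), so β^3 = 154. Then (α - 7)^3 - 154 = 0, i.e. α is a root of g(x) = (x - 7)^3 - 154 = x^3 - 21x^2 + 147x - 497. Since g(x) = h(x - 7) where h(x) = x^3 - 154, and h is irreducible over Q (because 154 is not a perfect cube, so h has no rational root, and a monic cubic with no rational root is irreducible), g is also irreducible (irreducibility is preserved under the substitution x → x - 7). Hence m_α(x) = x^3 - 21x^2 + 147x - 497.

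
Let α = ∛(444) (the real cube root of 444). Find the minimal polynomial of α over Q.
m_α(x) = x^3 - 444

α satisfies α^3 = 444, so x^3 - 444 annihilates α. By the rational root test, a rational root p/q (in lowest terms) of x^3 - 444 would satisfy p^3 = 444 q^3, forcing q = 1 and p^3 = 444; but 444 is not a perfect cube, contradiction. A monic cubic over Q with no rational root is irreducible (any nontrivial factorization would include a linear factor). Hence x^3 - 444 is the minimal polynomial of α, and in particular [Q(α):Q] = 3.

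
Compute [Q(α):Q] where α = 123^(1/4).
[Q(α):Q] = 4

α is a root of x^4 - 123. By Eisenstein's criterion at the prime p = 3 (which divides the constant term 123 but p^2 = 9 does not, since 123 is squarefree), x^4 - 123 is irreducible over Q. Hence [Q(α):Q] = 4.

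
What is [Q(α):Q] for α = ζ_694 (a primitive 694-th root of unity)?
[Q(α):Q] = 346

The minimal polynomial of ζ_694 over Q is the 694-th cyclotomic polynomial Φ_694(x), which is irreducible over Q and has degree φ(694) = 346. Hence [Q(α):Q] = φ(694) = 346.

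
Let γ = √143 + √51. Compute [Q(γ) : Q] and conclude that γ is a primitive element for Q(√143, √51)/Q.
[Q(γ) : Q] = 4 (equivalently, Q(γ) = Q(√143, √51))

Obviously Q(γ) ⊆ Q(√143, √51), and [Q(√143, √51):Q] = 4 (since 143, 51 are distinct squarefree integers > 1 with 7293 not a perfect square). To show equality we compute the minimal polynomial of γ. From γ = √143 + √51: γ^2 = 143 + 2√(7293) + 51 = 194 + 2√(7293), so γ^2 - 194 = 2√(7293); squaring, (γ^2 - 194)^2 = 4·7293, i.e. γ^4 - 388γ^2 + 37636 - 29172 = 0, i.e. γ^4 - 388γ^2 + 8464 = 0. So γ is a root of x^4 - 388x^2 + 8464. This polynomial is irreducible over Q: it has no rational root (each ±√143 ± √51 is irrational), and any factorization into two quadratics over Q would force √(7293) ∈ Q (pairing opposite roots) or √143, √51 ∈ Q (other pairings), all impossible. Hence [Q(γ):Q] = 4 = [Q(√143, √51):Q], so Q(γ) = Q(√143, √51).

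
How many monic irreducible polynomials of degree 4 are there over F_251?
There are 992265750 monic irreducible polynomials of degree 4 over F_251

Each element of F_{251^4} that lies in no proper subfield is a root of exactly one monic irreducible of degree 4 over F_251, and each such polynomial has 4 distinct roots in F_{251^4}. By Möbius inversion the count is N_251(4) = (1/4) Σ_{d|4} μ(4/d) · 251^d = (1/4)(μ(4)·251^1 + μ(2)·251^2 + μ(1)·251^4) = 3969063000/4 = 992265750.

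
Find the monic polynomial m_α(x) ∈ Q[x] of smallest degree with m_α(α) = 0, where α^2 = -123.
m_α(x) = x^2 + 123

α satisfies α^2 + 123 = 0, so x^2 + 123 annihilates α. Since d = -123 is squarefree and ≠ 1, it is not a perfect square in Q, so x^2 + 123 has no rational root and is therefore irreducible over Q (a degree-2 polynomial over a field is irreducible iff it has no root). Hence m_α(x) = x^2 + 123.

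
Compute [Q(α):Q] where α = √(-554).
[Q(α):Q] = 2

[Q(α):Q] equals the degree of the minimal polynomial of α. Here α^2 = -554 and x^2 + 554 is irreducible (d = -554 is squarefree, ≠ 1, hence not a square), so deg(m_α) = 2. Thus [Q(α):Q] = 2.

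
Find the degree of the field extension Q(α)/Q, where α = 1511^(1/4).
[Q(α):Q] = 4

α is a root of x^4 - 1511. By Eisenstein's criterion at the prime p = 1511 (which divides the constant term 1511 but p^2 = 2283121 does not, since 1511 is squarefree), x^4 - 1511 is irreducible over Q. Hence [Q(α):Q] = 4.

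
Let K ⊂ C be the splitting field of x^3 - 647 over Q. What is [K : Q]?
[K : Q] = 6

The roots of x^3 - 647 are ∛647, ω∛647, ω^2∛647 where ω = e^(2πi/3) is a primitive cube root of unity, so K = Q(∛647, ω). Now [Q(∛647):Q] = 3 (since 647 is not a perfect cube, x^3 - 647 is irreducible) and [Q(ω):Q] = 2. Both 2 and 3 divide [K:Q], and [K:Q] ≤ 3·2 = 6, so [K:Q] = 6. (Equivalently: Q(∛647) ⊂ R but ω ∉ R, so [K : Q(∛647)] = 2.)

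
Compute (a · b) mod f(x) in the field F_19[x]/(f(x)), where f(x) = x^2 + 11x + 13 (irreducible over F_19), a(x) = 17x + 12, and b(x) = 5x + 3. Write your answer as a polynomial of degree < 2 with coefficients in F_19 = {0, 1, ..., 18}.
a · b ≡ 12x + 14 (mod f(x))

Multiply in F_19[x]: a(x)·b(x) = (17x + 12)·(5x + 3) = 9x^2 + 16x + 17. This has degree ≥ 2, so divide by f(x) over F_19: 9x^2 + 16x + 17 = (9)·(x^2 + 11x + 13) + (12x + 14). Hence a·b ≡ 12x + 14 (mod f). (F_19[x]/(f) is a field with 19^2 = 361 elements since f is irreducible of degree 2.)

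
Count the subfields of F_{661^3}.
F_{661^3} has 2 subfields

The subfields of F_{p^n} are exactly the fields F_{p^d} for d | n (each is the fixed field of the unique index-d subgroup of Gal(F_{p^n}/F_p) ≅ Z/nZ). The divisors of n = 3 are {1, 3}, giving 2 subfields: F_{661^1}, F_{661^3}.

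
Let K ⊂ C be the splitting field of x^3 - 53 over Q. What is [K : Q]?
[K : Q] = 6

The roots of x^3 - 53 are ∛53, ω∛53, ω^2∛53 where ω = e^(2πi/3) is a primitive cube root of unity, so K = Q(∛53, ω). Now [Q(∛53):Q] = 3 (since 53 is not a perfect cube, x^3 - 53 is irreducible) and [Q(ω):Q] = 2. Both 2 and 3 divide [K:Q], and [K:Q] ≤ 3·2 = 6, so [K:Q] = 6. (Equivalently: Q(∛53) ⊂ R but ω ∉ R, so [K : Q(∛53)] = 2.)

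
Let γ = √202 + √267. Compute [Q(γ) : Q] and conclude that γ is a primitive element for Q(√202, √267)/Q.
[Q(γ) : Q] = 4 (equivalently, Q(γ) = Q(√202, √267))

Obviously Q(γ) ⊆ Q(√202, √267), and [Q(√202, √267):Q] = 4 (since 202, 267 are distinct squarefree integers > 1 with 53934 not a perfect square). To show equality we compute the minimal polynomial of γ. From γ = √202 + √267: γ^2 = 202 + 2√(53934) + 267 = 469 + 2√(53934), so γ^2 - 469 = 2√(53934); squaring, (γ^2 - 469)^2 = 4·53934, i.e. γ^4 - 938γ^2 + 219961 - 215736 = 0, i.e. γ^4 - 938γ^2 + 4225 = 0. So γ is a root of x^4 - 938x^2 + 4225. This polynomial is irreducible over Q: it has no rational root (each ±√202 ± √267 is irrational), and any factorization into two quadratics over Q would force √(53934) ∈ Q (pairing opposite roots) or √202, √267 ∈ Q (other pairings), all impossible. Hence [Q(γ):Q] = 4 = [Q(√202, √267):Q], so Q(γ) = Q(√202, √267).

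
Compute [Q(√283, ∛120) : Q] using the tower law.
[Q(√283, ∛120) : Q] = 6

Let L = Q(√283, ∛120). Since Q(√283) ⊂ L and [Q(√283):Q] = 2, the tower law gives 2 | [L:Q]. Likewise Q(∛120) ⊂ L with [Q(∛120):Q] = 3 (because 120 is not a perfect cube), so 3 | [L:Q]. As gcd(2,3) = 1, [L:Q] is divisible by 6. Conversely L is generated over Q by √283 and ∛120, so [L:Q] ≤ 2·3 = 6. Therefore [Q(√283, ∛120) : Q] = 6.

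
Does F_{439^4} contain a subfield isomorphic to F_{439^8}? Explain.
No: F_{439^8} is not a subfield of F_{439^4}

F_{p^m} embeds in F_{p^n} iff m | n. Here 8 ∤ 4 (since 4 = 0·8 + 4 with remainder 4 ≠ 0), so F_{439^8} is not a subfield of F_{439^4}. Equivalently: if it were, the tower law would give 8 = [F_{439^8}:F_439] dividing [F_{439^4}:F_439] = 4, contradiction.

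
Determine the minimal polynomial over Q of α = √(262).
m_α(x) = x^2 - 262

α satisfies α^2 - 262 = 0, so x^2 - 262 annihilates α. Since d = 262 is squarefree and ≠ 1, it is not a perfect square in Q, so x^2 - 262 has no rational root and is therefore irreducible over Q (a degree-2 polynomial over a field is irreducible iff it has no root). Hence m_α(x) = x^2 - 262.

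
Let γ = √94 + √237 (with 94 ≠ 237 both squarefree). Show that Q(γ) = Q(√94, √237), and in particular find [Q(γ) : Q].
[Q(γ) : Q] = 4 (equivalently, Q(γ) = Q(√94, √237))

Obviously Q(γ) ⊆ Q(√94, √237), and [Q(√94, √237):Q] = 4 (since 94, 237 are distinct squarefree integers > 1 with 22278 not a perfect square). To show equality we compute the minimal polynomial of γ. From γ = √94 + √237: γ^2 = 94 + 2√(22278) + 237 = 331 + 2√(22278), so γ^2 - 331 = 2√(22278); squaring, (γ^2 - 331)^2 = 4·22278, i.e. γ^4 - 662γ^2 + 109561 - 89112 = 0, i.e. γ^4 - 662γ^2 + 20449 = 0. So γ is a root of x^4 - 662x^2 + 20449. This polynomial is irreducible over Q: it has no rational root (each ±√94 ± √237 is irrational), and any factorization into two quadratics over Q would force √(22278) ∈ Q (pairing opposite roots) or √94, √237 ∈ Q (other pairings), all impossible. Hence [Q(γ):Q] = 4 = [Q(√94, √237):Q], so Q(γ) = Q(√94, √237).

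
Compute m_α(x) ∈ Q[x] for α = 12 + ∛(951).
m_α(x) = x^3 - 36x^2 + 432x - 2679

Set β = α - 12 = ∛(951), so β^3 = 951. Then (α - 12)^3 - 951 = 0, i.e. α is a root of g(x) = (x - 12)^3 - 951 = x^3 - 36x^2 + 432x - 2679. Since g(x) = h(x - 12) where h(x) = x^3 - 951, and h is irreducible over Q (because 951 is not a perfect cube, so h has no rational root, and a monic cubic with no rational root is irreducible), g is also irreducible (irreducibility is preserved under the substitution x → x - 12). Hence m_α(x) = x^3 - 36x^2 + 432x - 2679.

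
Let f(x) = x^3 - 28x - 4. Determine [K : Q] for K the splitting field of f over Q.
[K : Q] = 6

By the rational root test, any rational root of the monic integer polynomial f(x) = x^3 - 28x - 4 must be an integer dividing the constant term -4, i.e. one of ±{1, 2, 4}. Evaluating: f(1) = -31, f(-1) = 23, f(2) = -52, f(-2) = 44, f(4) = -52, f(-4) = 44; none is 0, so f has no rational root and is therefore irreducible over Q (a cubic with no linear factor over a field is irreducible). For an irreducible cubic, the Galois group is A_3 or S_3 according as the discriminant disc(f) = -4a^3 - 27b^2 = -4·(-28)^3 - 27·(-4)^2 = 87376 is or is not a square in Q. Here disc(f) = 87376 is not a perfect square in Q, so the Galois group of f over Q is not contained in A_3 and must be all of S_3. The splitting field has degree |S_3| = 6 over Q, so [K : Q] = 6.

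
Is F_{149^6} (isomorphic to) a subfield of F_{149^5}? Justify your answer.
No: F_{149^6} is not a subfield of F_{149^5}

F_{p^m} embeds in F_{p^n} iff m | n. Here 6 ∤ 5 (since 5 = 0·6 + 5 with remainder 5 ≠ 0), so F_{149^6} is not a subfield of F_{149^5}. Equivalently: if it were, the tower law would give 6 = [F_{149^6}:F_149] dividing [F_{149^5}:F_149] = 5, contradiction.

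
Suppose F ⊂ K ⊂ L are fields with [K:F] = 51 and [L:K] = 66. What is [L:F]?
[L:F] = 3366

The tower law says that for any tower of field extensions F ⊂ K ⊂ L with finite degrees, [L:F] = [L:K] · [K:F]. Here this gives [L:F] = 66 · 51 = 3366.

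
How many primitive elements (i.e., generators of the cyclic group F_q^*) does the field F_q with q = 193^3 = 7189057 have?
There are φ(7189056) = 2052864 primitive elements

F_q^* is cyclic of order q - 1 = 7189056. A cyclic group of order m has exactly φ(m) generators. Here m = 7189056 = 2^6 · 3^2 · 7 · 1783, so the number of primitive elements is φ(7189056) = 2052864.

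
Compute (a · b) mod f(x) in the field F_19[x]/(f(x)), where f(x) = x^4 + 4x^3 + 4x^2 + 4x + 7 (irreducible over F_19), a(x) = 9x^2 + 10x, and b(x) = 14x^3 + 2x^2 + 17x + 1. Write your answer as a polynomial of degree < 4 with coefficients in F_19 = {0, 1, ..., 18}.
a · b ≡ 8x^3 + 14x^2 + 18x + 9 (mod f(x))

Multiply in F_19[x]: a(x)·b(x) = (9x^2 + 10x)·(14x^3 + 2x^2 + 17x + 1) = 12x^5 + 6x^4 + 2x^3 + 8x^2 + 10x. This has degree ≥ 4, so divide by f(x) over F_19: 12x^5 + 6x^4 + 2x^3 + 8x^2 + 10x = (12x + 15)·(x^4 + 4x^3 + 4x^2 + 4x + 7) + (8x^3 + 14x^2 + 18x + 9). Hence a·b ≡ 8x^3 + 14x^2 + 18x + 9 (mod f). (F_19[x]/(f) is a field with 19^4 = 130321 elements since f is irreducible of degree 4.)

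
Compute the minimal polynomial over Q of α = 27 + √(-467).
m_α(x) = x^2 - 54x + 1196

From α - 27 = √(-467), squaring gives (α - 27)^2 = -467, i.e. α^2 - 54α + 729 = -467, so α^2 - 54α + 1196 = 0. The discriminant of x^2 - 54x + 1196 is (-54)^2 - 4·(1196) = 2916 - 4784 = -1868, and 4·(-467) is not a perfect square in Q since -467 is squarefree and ≠ 1. Hence x^2 - 54x + 1196 is irreducible over Q and is the minimal polynomial of α.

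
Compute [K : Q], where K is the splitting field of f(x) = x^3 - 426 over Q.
[K : Q] = 6

The roots of x^3 - 426 are ∛426, ω∛426, ω^2∛426 where ω = e^(2πi/3) is a primitive cube root of unity, so K = Q(∛426, ω). Now [Q(∛426):Q] = 3 (since 426 is not a perfect cube, x^3 - 426 is irreducible) and [Q(ω):Q] = 2. Both 2 and 3 divide [K:Q], and [K:Q] ≤ 3·2 = 6, so [K:Q] = 6. (Equivalently: Q(∛426) ⊂ R but ω ∉ R, so [K : Q(∛426)] = 2.)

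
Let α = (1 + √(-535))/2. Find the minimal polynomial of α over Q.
m_α(x) = x^2 - x + 134

From 2α - 1 = √(-535), squaring gives (2α - 1)^2 = -535, i.e. 4α^2 - 4α + 1 = -535, so α^2 - α + (1 + 535)/4 = 0. Since -535 ≡ 1 (mod 4), (1 + 535)/4 = 134 ∈ Z. The polynomial x^2 - x + 134 has discriminant 1 - 4·(134) = -535, which is not a perfect square in Q (d = -535 is squarefree and ≠ 1), so x^2 - x + 134 is irreducible over Q. It is the minimal polynomial of α.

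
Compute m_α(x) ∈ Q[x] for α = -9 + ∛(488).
m_α(x) = x^3 + 27x^2 + 243x + 241

Set β = α + 9 = ∛(488), so β^3 = 488. Then (α + 9)^3 - 488 = 0, i.e. α is a root of g(x) = (x + 9)^3 - 488 = x^3 + 27x^2 + 243x + 241. Since g(x) = h(x + 9) where h(x) = x^3 - 488, and h is irreducible over Q (because 488 is not a perfect cube, so h has no rational root, and a monic cubic with no rational root is irreducible), g is also irreducible (irreducibility is preserved under the substitution x → x + 9). Hence m_α(x) = x^3 + 27x^2 + 243x + 241.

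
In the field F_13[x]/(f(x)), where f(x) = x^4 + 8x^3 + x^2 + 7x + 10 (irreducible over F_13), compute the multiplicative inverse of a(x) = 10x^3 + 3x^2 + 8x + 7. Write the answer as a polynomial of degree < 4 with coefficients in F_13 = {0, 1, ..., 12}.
a(x)^(-1) ≡ 8x^3 + 5x^2 + 9x + 3 (mod f(x))

Since f is irreducible over F_13, F_13[x]/(f) is a field and a(x) ≠ 0 has an inverse. Apply the extended Euclidean algorithm to f(x) and a(x) in F_13[x]: f(x) = (4x + 10)·a(x) + (4x^2 + 3x + 5);  a(x) = (9x + 7)·(4x^2 + 3x + 5) + (7x + 11);  (4x^2 + 3x + 5) = (8x + 12)·(7x + 11) + (3). The last nonzero remainder is the constant 3 = gcd(f, a) in F_13. Back-substituting through the division chain expresses 3 = s(x)·a(x) + t(x)·f(x) with s(x) ≡ 11x^3 + 2x^2 + x + 9 (mod f), so (11x^3 + 2x^2 + x + 9)·a(x) ≡ 3 (mod f). Multiplying by 3^(-1) ≡ 9 in F_13 gives a(x)^(-1) ≡ 9·(11x^3 + 2x^2 + x + 9) ≡ 8x^3 + 5x^2 + 9x + 3 (mod f). Check: (10x^3 + 3x^2 + 8x + 7)·(8x^3 + 5x^2 + 9x + 3) = 2x^6 + 9x^5 + 10x^3 + 12x^2 + 9x + 8 ≡ 1 (mod x^4 + 8x^3 + x^2 + 7x + 10).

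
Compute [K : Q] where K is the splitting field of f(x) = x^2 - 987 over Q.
[K : Q] = 2

f(x) = x^2 - 987 factors as (x - √987)(x + √987). The splitting field is K = Q(√987). Since 987 is squarefree and > 1, it is not a perfect square, so x^2 - 987 is irreducible over Q and [Q(√987) : Q] = 2. Hence [K : Q] = 2.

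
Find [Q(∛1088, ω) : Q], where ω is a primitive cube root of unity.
[Q(∛1088, ω) : Q] = 6

[Q(∛1088):Q] = 3 (min poly x^3 - 1088, irreducible since 1088 is not a perfect cube). [Q(ω):Q] = 2 (min poly x^2 + x + 1). Since Q(∛1088) ⊂ R and ω ∉ R, we have ω ∉ Q(∛1088), so x^2 + x + 1 remains irreducible over Q(∛1088) and [Q(∛1088, ω) : Q(∛1088)] = 2. By the tower law, [Q(∛1088, ω) : Q] = 3 · 2 = 6. (In fact Q(∛1088, ω) is the splitting field of x^3 - 1088 over Q.)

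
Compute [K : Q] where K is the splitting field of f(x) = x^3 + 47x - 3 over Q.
[K : Q] = 6

By the rational root test, any rational root of the monic integer polynomial f(x) = x^3 + 47x - 3 must be an integer dividing the constant term -3, i.e. one of ±{1, 3}. Evaluating: f(1) = 45, f(-1) = -51, f(3) = 165, f(-3) = -171; none is 0, so f has no rational root and is therefore irreducible over Q (a cubic with no linear factor over a field is irreducible). For an irreducible cubic, the Galois group is A_3 or S_3 according as the discriminant disc(f) = -4a^3 - 27b^2 = -4·(47)^3 - 27·(-3)^2 = -415535 is or is not a square in Q. Here disc(f) = -415535 is not a perfect square in Q, so the Galois group of f over Q is not contained in A_3 and must be all of S_3. The splitting field has degree |S_3| = 6 over Q, so [K : Q] = 6.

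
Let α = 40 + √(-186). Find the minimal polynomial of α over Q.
m_α(x) = x^2 - 80x + 1786

From α - 40 = √(-186), squaring gives (α - 40)^2 = -186, i.e. α^2 - 80α + 1600 = -186, so α^2 - 80α + 1786 = 0. The discriminant of x^2 - 80x + 1786 is (-80)^2 - 4·(1786) = 6400 - 7144 = -744, and 4·(-186) is not a perfect square in Q since -186 is squarefree and ≠ 1. Hence x^2 - 80x + 1786 is irreducible over Q and is the minimal polynomial of α.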